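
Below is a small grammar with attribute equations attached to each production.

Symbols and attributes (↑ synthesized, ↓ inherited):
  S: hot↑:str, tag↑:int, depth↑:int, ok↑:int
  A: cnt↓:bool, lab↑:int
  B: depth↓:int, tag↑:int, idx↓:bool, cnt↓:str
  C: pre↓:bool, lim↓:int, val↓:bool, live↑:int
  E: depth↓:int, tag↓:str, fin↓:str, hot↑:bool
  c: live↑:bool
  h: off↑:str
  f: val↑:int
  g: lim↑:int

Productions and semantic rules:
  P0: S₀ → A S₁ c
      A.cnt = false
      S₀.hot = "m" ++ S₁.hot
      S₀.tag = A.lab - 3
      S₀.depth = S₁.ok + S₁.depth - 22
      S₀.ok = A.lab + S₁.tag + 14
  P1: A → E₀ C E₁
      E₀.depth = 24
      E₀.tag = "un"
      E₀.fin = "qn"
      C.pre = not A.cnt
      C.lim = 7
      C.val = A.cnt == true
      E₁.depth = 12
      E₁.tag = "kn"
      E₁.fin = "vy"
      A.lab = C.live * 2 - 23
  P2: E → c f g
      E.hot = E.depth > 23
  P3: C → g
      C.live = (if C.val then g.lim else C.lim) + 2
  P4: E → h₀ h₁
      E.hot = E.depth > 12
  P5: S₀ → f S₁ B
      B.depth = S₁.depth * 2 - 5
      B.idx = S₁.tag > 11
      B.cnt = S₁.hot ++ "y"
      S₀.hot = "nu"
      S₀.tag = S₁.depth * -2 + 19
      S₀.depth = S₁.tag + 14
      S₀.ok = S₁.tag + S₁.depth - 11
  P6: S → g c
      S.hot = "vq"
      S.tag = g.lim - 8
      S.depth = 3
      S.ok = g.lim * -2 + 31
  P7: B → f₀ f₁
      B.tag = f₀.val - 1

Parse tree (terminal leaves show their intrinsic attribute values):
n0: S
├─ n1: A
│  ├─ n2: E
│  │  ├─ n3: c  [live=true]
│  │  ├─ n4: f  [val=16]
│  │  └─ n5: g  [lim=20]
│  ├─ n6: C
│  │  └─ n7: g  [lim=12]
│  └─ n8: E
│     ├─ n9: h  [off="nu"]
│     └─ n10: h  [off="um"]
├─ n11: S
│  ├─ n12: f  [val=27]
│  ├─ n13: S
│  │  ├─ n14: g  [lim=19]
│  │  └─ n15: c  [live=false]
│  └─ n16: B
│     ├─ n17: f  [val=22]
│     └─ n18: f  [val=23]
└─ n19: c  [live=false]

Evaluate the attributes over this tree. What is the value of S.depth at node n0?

1. n1.cnt = false  [false]
2. n2.depth = 24  [24]
3. n2.tag = "un"  ["un"]
4. n2.fin = "qn"  ["qn"]
5. n3.live = true  [terminal]
6. n4.val = 16  [terminal]
7. n5.lim = 20  [terminal]
8. n2.hot = true  [E.depth > 23]
9. n6.pre = true  [not A.cnt]
10. n6.lim = 7  [7]
11. n6.val = false  [A.cnt == true]
12. n7.lim = 12  [terminal]
13. n6.live = 9  [(if C.val then g.lim else C.lim) + 2]
14. n8.depth = 12  [12]
15. n8.tag = "kn"  ["kn"]
16. n8.fin = "vy"  ["vy"]
17. n9.off = "nu"  [terminal]
18. n10.off = "um"  [terminal]
19. n8.hot = false  [E.depth > 12]
20. n1.lab = -5  [C.live * 2 - 23]
21. n12.val = 27  [terminal]
22. n14.lim = 19  [terminal]
23. n15.live = false  [terminal]
24. n13.hot = "vq"  ["vq"]
25. n13.tag = 11  [g.lim - 8]
26. n13.depth = 3  [3]
27. n13.ok = -7  [g.lim * -2 + 31]
28. n16.depth = 1  [S₁.depth * 2 - 5]
29. n16.idx = false  [S₁.tag > 11]
30. n16.cnt = "vqy"  [S₁.hot ++ "y"]
31. n17.val = 22  [terminal]
32. n18.val = 23  [terminal]
33. n16.tag = 21  [f₀.val - 1]
34. n11.hot = "nu"  ["nu"]
35. n11.tag = 13  [S₁.depth * -2 + 19]
36. n11.depth = 25  [S₁.tag + 14]
37. n11.ok = 3  [S₁.tag + S₁.depth - 11]
38. n19.live = false  [terminal]
39. n0.hot = "mnu"  ["m" ++ S₁.hot]
40. n0.tag = -8  [A.lab - 3]
41. n0.depth = 6  [S₁.ok + S₁.depth - 22]
42. n0.ok = 22  [A.lab + S₁.tag + 14]

6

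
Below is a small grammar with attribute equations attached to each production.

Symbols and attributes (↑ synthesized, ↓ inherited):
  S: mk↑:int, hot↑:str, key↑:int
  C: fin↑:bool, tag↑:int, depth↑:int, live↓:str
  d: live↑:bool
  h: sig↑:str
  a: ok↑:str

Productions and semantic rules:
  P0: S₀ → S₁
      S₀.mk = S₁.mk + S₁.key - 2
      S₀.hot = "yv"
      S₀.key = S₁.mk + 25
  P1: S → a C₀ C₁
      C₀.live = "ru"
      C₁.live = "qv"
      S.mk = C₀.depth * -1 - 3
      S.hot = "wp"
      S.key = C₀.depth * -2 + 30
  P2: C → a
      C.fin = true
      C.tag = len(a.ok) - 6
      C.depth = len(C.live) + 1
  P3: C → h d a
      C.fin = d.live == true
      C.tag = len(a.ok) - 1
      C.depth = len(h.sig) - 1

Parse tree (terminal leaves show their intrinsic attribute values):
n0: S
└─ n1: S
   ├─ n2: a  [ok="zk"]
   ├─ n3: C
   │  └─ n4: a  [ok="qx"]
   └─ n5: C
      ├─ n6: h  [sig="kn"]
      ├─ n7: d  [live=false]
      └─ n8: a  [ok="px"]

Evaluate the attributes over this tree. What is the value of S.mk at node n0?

1. n2.ok = "zk"  [terminal]
2. n3.live = "ru"  ["ru"]
3. n4.ok = "qx"  [terminal]
4. n3.fin = true  [true]
5. n3.tag = -4  [len(a.ok) - 6]
6. n3.depth = 3  [len(C.live) + 1]
7. n5.live = "qv"  ["qv"]
8. n6.sig = "kn"  [terminal]
9. n7.live = false  [terminal]
10. n8.ok = "px"  [terminal]
11. n5.fin = false  [d.live == true]
12. n5.tag = 1  [len(a.ok) - 1]
13. n5.depth = 1  [len(h.sig) - 1]
14. n1.mk = -6  [C₀.depth * -1 - 3]
15. n1.hot = "wp"  ["wp"]
16. n1.key = 24  [C₀.depth * -2 + 30]
17. n0.mk = 16  [S₁.mk + S₁.key - 2]
18. n0.hot = "yv"  ["yv"]
19. n0.key = 19  [S₁.mk + 25]

16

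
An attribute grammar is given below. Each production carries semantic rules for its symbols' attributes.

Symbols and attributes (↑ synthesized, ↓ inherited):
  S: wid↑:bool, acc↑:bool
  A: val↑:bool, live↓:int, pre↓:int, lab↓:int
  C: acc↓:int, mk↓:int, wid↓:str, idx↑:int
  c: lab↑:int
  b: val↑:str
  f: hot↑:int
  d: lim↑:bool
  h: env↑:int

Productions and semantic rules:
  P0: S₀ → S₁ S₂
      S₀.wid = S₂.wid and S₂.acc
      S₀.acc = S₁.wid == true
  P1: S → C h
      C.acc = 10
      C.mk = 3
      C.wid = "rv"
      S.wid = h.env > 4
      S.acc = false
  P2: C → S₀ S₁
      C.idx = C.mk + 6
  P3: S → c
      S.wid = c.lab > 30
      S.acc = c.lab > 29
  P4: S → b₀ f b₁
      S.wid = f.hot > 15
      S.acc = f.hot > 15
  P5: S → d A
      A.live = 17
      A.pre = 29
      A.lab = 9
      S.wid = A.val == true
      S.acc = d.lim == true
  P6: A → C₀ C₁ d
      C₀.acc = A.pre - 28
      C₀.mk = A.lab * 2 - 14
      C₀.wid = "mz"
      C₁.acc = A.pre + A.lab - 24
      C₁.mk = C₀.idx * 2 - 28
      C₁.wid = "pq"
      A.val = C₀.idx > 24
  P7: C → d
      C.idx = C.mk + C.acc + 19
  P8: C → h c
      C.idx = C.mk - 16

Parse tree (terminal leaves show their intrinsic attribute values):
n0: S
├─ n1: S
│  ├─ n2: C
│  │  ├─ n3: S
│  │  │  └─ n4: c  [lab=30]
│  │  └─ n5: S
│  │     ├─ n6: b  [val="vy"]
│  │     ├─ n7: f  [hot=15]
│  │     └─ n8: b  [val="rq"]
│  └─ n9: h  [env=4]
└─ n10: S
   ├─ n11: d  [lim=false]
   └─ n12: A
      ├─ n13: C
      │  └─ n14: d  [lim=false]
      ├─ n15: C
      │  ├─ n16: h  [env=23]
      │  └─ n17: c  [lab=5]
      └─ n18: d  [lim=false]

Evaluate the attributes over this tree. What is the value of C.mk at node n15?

1. n2.acc = 10  [10]
2. n2.mk = 3  [3]
3. n2.wid = "rv"  ["rv"]
4. n4.lab = 30  [terminal]
5. n3.wid = false  [c.lab > 30]
6. n3.acc = true  [c.lab > 29]
7. n6.val = "vy"  [terminal]
8. n7.hot = 15  [terminal]
9. n8.val = "rq"  [terminal]
10. n5.wid = false  [f.hot > 15]
11. n5.acc = false  [f.hot > 15]
12. n2.idx = 9  [C.mk + 6]
13. n9.env = 4  [terminal]
14. n1.wid = false  [h.env > 4]
15. n1.acc = false  [false]
16. n11.lim = false  [terminal]
17. n12.live = 17  [17]
18. n12.pre = 29  [29]
19. n12.lab = 9  [9]
20. n13.acc = 1  [A.pre - 28]
21. n13.mk = 4  [A.lab * 2 - 14]
22. n13.wid = "mz"  ["mz"]
23. n14.lim = false  [terminal]
24. n13.idx = 24  [C.mk + C.acc + 19]
25. n15.acc = 14  [A.pre + A.lab - 24]
26. n15.mk = 20  [C₀.idx * 2 - 28]
27. n15.wid = "pq"  ["pq"]
28. n16.env = 23  [terminal]
29. n17.lab = 5  [terminal]
30. n15.idx = 4  [C.mk - 16]
31. n18.lim = false  [terminal]
32. n12.val = false  [C₀.idx > 24]
33. n10.wid = false  [A.val == true]
34. n10.acc = false  [d.lim == true]
35. n0.wid = false  [S₂.wid and S₂.acc]
36. n0.acc = false  [S₁.wid == true]

20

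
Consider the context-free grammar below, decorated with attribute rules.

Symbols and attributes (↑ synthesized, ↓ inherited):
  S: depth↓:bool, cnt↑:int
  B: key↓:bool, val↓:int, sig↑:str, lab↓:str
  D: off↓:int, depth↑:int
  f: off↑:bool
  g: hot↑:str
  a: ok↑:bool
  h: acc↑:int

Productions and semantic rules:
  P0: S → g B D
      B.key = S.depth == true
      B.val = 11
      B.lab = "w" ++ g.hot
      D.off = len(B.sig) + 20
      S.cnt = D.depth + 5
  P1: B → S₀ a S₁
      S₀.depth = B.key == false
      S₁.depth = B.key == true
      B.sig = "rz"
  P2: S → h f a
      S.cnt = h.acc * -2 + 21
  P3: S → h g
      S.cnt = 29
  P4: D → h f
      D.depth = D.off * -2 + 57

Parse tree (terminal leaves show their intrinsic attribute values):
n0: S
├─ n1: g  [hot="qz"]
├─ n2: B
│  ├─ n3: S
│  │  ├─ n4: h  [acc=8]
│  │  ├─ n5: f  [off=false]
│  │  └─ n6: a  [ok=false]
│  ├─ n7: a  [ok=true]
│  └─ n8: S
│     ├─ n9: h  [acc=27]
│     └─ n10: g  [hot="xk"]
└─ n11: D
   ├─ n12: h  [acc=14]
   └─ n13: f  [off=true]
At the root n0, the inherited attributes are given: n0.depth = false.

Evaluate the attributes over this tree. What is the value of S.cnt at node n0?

18

1. n0.depth = false  [given at root]
2. n1.hot = "qz"  [terminal]
3. n2.key = false  [S.depth == true]
4. n2.val = 11  [11]
5. n2.lab = "wqz"  ["w" ++ g.hot]
6. n3.depth = true  [B.key == false]
7. n4.acc = 8  [terminal]
8. n5.off = false  [terminal]
9. n6.ok = false  [terminal]
10. n3.cnt = 5  [h.acc * -2 + 21]
11. n7.ok = true  [terminal]
12. n8.depth = false  [B.key == true]
13. n9.acc = 27  [terminal]
14. n10.hot = "xk"  [terminal]
15. n8.cnt = 29  [29]
16. n2.sig = "rz"  ["rz"]
17. n11.off = 22  [len(B.sig) + 20]
18. n12.acc = 14  [terminal]
19. n13.off = true  [terminal]
20. n11.depth = 13  [D.off * -2 + 57]
21. n0.cnt = 18  [D.depth + 5]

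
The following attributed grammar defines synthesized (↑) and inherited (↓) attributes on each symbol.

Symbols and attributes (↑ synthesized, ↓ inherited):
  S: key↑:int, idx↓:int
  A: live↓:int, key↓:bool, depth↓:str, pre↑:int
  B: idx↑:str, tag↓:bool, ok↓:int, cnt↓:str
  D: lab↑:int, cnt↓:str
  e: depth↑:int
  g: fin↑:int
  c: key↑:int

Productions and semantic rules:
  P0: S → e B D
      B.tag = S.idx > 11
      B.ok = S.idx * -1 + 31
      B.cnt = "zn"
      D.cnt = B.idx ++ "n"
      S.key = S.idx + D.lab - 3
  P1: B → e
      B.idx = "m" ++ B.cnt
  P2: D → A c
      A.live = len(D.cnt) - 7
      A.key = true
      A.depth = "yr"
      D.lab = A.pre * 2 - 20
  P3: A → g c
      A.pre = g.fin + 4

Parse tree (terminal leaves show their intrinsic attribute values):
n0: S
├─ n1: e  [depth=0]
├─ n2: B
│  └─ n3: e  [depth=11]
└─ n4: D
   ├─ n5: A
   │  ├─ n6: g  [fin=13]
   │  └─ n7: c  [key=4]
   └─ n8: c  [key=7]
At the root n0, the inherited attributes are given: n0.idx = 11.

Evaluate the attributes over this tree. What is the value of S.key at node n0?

22

1. n0.idx = 11  [given at root]
2. n1.depth = 0  [terminal]
3. n2.tag = false  [S.idx > 11]
4. n2.ok = 20  [S.idx * -1 + 31]
5. n2.cnt = "zn"  ["zn"]
6. n3.depth = 11  [terminal]
7. n2.idx = "mzn"  ["m" ++ B.cnt]
8. n4.cnt = "mznn"  [B.idx ++ "n"]
9. n5.live = -3  [len(D.cnt) - 7]
10. n5.key = true  [true]
11. n5.depth = "yr"  ["yr"]
12. n6.fin = 13  [terminal]
13. n7.key = 4  [terminal]
14. n5.pre = 17  [g.fin + 4]
15. n8.key = 7  [terminal]
16. n4.lab = 14  [A.pre * 2 - 20]
17. n0.key = 22  [S.idx + D.lab - 3]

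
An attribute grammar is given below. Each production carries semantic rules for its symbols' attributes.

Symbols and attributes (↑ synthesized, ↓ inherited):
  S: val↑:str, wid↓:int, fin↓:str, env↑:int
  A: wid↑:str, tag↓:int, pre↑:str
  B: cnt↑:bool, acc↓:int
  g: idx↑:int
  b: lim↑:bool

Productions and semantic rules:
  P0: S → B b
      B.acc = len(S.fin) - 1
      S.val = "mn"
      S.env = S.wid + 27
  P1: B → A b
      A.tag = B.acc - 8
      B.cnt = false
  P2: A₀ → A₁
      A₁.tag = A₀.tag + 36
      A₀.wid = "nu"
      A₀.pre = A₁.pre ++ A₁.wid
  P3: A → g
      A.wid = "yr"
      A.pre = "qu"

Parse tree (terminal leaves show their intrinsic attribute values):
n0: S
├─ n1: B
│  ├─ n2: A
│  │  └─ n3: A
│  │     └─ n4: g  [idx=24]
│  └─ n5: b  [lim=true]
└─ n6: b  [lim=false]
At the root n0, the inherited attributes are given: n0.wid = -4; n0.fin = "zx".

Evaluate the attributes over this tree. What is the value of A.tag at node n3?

1. n0.wid = -4  [given at root]
2. n0.fin = "zx"  [given at root]
3. n1.acc = 1  [len(S.fin) - 1]
4. n2.tag = -7  [B.acc - 8]
5. n3.tag = 29  [A₀.tag + 36]
6. n4.idx = 24  [terminal]
7. n3.wid = "yr"  ["yr"]
8. n3.pre = "qu"  ["qu"]
9. n2.wid = "nu"  ["nu"]
10. n2.pre = "quyr"  [A₁.pre ++ A₁.wid]
11. n5.lim = true  [terminal]
12. n1.cnt = false  [false]
13. n6.lim = false  [terminal]
14. n0.val = "mn"  ["mn"]
15. n0.env = 23  [S.wid + 27]

29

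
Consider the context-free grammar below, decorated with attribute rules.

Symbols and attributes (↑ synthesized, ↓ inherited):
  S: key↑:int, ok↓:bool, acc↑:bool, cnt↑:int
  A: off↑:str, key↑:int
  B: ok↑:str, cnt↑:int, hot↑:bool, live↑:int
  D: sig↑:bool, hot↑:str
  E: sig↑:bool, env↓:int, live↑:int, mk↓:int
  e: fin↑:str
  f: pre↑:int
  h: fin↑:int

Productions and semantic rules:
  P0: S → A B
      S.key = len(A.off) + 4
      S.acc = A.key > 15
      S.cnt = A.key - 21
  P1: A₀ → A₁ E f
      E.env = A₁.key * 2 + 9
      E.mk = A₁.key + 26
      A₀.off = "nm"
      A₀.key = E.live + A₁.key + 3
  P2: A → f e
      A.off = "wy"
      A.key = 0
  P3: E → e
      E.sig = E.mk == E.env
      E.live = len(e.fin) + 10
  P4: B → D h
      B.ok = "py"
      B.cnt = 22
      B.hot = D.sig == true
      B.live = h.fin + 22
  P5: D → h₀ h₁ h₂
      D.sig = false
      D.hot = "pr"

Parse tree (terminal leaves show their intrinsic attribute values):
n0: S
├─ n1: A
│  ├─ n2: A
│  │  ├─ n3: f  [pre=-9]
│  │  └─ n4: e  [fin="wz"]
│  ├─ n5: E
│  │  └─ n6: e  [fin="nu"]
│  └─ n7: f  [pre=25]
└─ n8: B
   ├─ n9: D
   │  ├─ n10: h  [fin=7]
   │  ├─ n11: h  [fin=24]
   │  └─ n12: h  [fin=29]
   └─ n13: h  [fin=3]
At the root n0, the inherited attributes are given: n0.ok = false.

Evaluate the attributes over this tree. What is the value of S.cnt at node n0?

-6

1. n0.ok = false  [given at root]
2. n3.pre = -9  [terminal]
3. n4.fin = "wz"  [terminal]
4. n2.off = "wy"  ["wy"]
5. n2.key = 0  [0]
6. n5.env = 9  [A₁.key * 2 + 9]
7. n5.mk = 26  [A₁.key + 26]
8. n6.fin = "nu"  [terminal]
9. n5.sig = false  [E.mk == E.env]
10. n5.live = 12  [len(e.fin) + 10]
11. n7.pre = 25  [terminal]
12. n1.off = "nm"  ["nm"]
13. n1.key = 15  [E.live + A₁.key + 3]
14. n10.fin = 7  [terminal]
15. n11.fin = 24  [terminal]
16. n12.fin = 29  [terminal]
17. n9.sig = false  [false]
18. n9.hot = "pr"  ["pr"]
19. n13.fin = 3  [terminal]
20. n8.ok = "py"  ["py"]
21. n8.cnt = 22  [22]
22. n8.hot = false  [D.sig == true]
23. n8.live = 25  [h.fin + 22]
24. n0.key = 6  [len(A.off) + 4]
25. n0.acc = false  [A.key > 15]
26. n0.cnt = -6  [A.key - 21]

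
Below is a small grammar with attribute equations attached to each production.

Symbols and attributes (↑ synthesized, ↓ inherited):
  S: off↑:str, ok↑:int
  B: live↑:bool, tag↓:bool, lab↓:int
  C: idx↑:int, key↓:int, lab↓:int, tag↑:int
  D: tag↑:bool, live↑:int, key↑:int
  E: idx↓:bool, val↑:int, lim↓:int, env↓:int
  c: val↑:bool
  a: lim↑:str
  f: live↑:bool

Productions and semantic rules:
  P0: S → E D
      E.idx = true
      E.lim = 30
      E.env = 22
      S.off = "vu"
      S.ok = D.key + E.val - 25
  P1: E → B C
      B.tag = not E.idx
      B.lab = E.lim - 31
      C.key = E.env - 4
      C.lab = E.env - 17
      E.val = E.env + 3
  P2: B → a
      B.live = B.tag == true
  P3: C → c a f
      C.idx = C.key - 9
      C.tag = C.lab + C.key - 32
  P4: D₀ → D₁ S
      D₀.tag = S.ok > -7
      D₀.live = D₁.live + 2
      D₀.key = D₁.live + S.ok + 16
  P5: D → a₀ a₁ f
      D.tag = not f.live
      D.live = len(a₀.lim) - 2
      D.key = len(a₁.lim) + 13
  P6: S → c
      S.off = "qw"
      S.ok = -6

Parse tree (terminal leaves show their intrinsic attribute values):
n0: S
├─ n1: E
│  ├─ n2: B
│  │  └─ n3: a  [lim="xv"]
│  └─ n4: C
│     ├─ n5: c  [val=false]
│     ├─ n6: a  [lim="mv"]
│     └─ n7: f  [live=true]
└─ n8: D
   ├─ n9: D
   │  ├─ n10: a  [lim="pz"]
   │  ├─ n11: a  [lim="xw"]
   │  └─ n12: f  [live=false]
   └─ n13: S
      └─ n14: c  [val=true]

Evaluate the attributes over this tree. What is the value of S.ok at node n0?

10

1. n1.idx = true  [true]
2. n1.lim = 30  [30]
3. n1.env = 22  [22]
4. n2.tag = false  [not E.idx]
5. n2.lab = -1  [E.lim - 31]
6. n3.lim = "xv"  [terminal]
7. n2.live = false  [B.tag == true]
8. n4.key = 18  [E.env - 4]
9. n4.lab = 5  [E.env - 17]
10. n5.val = false  [terminal]
11. n6.lim = "mv"  [terminal]
12. n7.live = true  [terminal]
13. n4.idx = 9  [C.key - 9]
14. n4.tag = -9  [C.lab + C.key - 32]
15. n1.val = 25  [E.env + 3]
16. n10.lim = "pz"  [terminal]
17. n11.lim = "xw"  [terminal]
18. n12.live = false  [terminal]
19. n9.tag = true  [not f.live]
20. n9.live = 0  [len(a₀.lim) - 2]
21. n9.key = 15  [len(a₁.lim) + 13]
22. n14.val = true  [terminal]
23. n13.off = "qw"  ["qw"]
24. n13.ok = -6  [-6]
25. n8.tag = true  [S.ok > -7]
26. n8.live = 2  [D₁.live + 2]
27. n8.key = 10  [D₁.live + S.ok + 16]
28. n0.off = "vu"  ["vu"]
29. n0.ok = 10  [D.key + E.val - 25]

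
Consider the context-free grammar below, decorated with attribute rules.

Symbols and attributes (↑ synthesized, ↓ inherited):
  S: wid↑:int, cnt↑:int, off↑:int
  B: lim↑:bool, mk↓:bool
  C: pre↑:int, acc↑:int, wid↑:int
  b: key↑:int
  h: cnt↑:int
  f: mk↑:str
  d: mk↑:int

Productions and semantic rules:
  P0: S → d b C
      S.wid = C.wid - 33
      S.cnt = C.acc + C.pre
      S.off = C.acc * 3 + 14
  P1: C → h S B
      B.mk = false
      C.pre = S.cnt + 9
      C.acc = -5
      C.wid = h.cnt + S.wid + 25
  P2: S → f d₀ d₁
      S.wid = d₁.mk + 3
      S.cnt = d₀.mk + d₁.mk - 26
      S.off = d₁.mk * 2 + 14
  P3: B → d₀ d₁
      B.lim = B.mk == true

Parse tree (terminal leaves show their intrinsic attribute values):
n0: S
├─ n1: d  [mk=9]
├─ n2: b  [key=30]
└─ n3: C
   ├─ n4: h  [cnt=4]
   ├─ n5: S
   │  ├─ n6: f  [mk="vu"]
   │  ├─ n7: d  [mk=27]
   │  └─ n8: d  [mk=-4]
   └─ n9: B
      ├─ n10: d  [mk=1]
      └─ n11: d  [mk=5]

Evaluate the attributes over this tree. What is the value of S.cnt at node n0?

1

1. n1.mk = 9  [terminal]
2. n2.key = 30  [terminal]
3. n4.cnt = 4  [terminal]
4. n6.mk = "vu"  [terminal]
5. n7.mk = 27  [terminal]
6. n8.mk = -4  [terminal]
7. n5.wid = -1  [d₁.mk + 3]
8. n5.cnt = -3  [d₀.mk + d₁.mk - 26]
9. n5.off = 6  [d₁.mk * 2 + 14]
10. n9.mk = false  [false]
11. n10.mk = 1  [terminal]
12. n11.mk = 5  [terminal]
13. n9.lim = false  [B.mk == true]
14. n3.pre = 6  [S.cnt + 9]
15. n3.acc = -5  [-5]
16. n3.wid = 28  [h.cnt + S.wid + 25]
17. n0.wid = -5  [C.wid - 33]
18. n0.cnt = 1  [C.acc + C.pre]
19. n0.off = -1  [C.acc * 3 + 14]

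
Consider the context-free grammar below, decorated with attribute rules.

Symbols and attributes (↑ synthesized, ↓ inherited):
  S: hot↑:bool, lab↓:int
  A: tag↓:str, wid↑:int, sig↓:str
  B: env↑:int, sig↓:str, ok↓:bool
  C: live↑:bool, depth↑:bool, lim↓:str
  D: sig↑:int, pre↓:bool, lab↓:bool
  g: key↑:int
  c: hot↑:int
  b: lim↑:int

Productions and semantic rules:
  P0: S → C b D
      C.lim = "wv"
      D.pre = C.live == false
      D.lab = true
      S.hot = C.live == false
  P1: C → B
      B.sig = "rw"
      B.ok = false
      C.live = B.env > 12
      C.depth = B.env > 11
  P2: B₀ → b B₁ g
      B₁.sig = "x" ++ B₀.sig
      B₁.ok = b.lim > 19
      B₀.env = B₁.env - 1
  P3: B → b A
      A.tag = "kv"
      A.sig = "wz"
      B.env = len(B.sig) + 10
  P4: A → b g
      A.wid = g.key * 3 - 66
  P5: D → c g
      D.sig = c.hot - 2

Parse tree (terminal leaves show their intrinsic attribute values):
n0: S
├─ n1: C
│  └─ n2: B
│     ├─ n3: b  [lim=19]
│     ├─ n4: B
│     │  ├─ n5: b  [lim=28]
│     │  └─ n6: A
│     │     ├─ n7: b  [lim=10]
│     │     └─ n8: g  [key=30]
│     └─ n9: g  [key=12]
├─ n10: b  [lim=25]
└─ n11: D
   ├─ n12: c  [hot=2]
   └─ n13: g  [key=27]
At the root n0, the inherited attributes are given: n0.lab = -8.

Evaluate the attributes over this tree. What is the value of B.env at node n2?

12

1. n0.lab = -8  [given at root]
2. n1.lim = "wv"  ["wv"]
3. n2.sig = "rw"  ["rw"]
4. n2.ok = false  [false]
5. n3.lim = 19  [terminal]
6. n4.sig = "xrw"  ["x" ++ B₀.sig]
7. n4.ok = false  [b.lim > 19]
8. n5.lim = 28  [terminal]
9. n6.tag = "kv"  ["kv"]
10. n6.sig = "wz"  ["wz"]
11. n7.lim = 10  [terminal]
12. n8.key = 30  [terminal]
13. n6.wid = 24  [g.key * 3 - 66]
14. n4.env = 13  [len(B.sig) + 10]
15. n9.key = 12  [terminal]
16. n2.env = 12  [B₁.env - 1]
17. n1.live = false  [B.env > 12]
18. n1.depth = true  [B.env > 11]
19. n10.lim = 25  [terminal]
20. n11.pre = true  [C.live == false]
21. n11.lab = true  [true]
22. n12.hot = 2  [terminal]
23. n13.key = 27  [terminal]
24. n11.sig = 0  [c.hot - 2]
25. n0.hot = true  [C.live == false]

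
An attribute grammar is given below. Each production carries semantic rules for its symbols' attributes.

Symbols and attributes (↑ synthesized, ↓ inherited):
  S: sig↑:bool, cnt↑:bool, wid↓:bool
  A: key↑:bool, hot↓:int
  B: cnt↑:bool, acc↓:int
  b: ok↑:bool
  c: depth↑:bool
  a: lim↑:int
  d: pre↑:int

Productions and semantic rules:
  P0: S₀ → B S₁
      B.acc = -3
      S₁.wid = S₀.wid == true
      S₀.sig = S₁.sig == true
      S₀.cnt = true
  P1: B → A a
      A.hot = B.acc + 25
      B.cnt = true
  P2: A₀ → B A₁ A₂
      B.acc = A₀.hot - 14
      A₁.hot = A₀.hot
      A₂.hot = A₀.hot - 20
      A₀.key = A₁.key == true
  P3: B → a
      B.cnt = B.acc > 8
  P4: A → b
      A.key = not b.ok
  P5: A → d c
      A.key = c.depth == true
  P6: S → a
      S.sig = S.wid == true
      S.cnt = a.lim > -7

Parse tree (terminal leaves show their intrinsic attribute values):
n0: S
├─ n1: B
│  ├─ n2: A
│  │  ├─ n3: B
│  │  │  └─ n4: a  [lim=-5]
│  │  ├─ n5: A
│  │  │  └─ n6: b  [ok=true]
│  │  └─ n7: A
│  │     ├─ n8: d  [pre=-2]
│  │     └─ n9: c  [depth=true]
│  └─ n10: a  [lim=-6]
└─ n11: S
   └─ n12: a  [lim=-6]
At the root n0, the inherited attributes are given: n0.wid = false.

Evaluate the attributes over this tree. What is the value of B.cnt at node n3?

false

1. n0.wid = false  [given at root]
2. n1.acc = -3  [-3]
3. n2.hot = 22  [B.acc + 25]
4. n3.acc = 8  [A₀.hot - 14]
5. n4.lim = -5  [terminal]
6. n3.cnt = false  [B.acc > 8]
7. n5.hot = 22  [A₀.hot]
8. n6.ok = true  [terminal]
9. n5.key = false  [not b.ok]
10. n7.hot = 2  [A₀.hot - 20]
11. n8.pre = -2  [terminal]
12. n9.depth = true  [terminal]
13. n7.key = true  [c.depth == true]
14. n2.key = false  [A₁.key == true]
15. n10.lim = -6  [terminal]
16. n1.cnt = true  [true]
17. n11.wid = false  [S₀.wid == true]
18. n12.lim = -6  [terminal]
19. n11.sig = false  [S.wid == true]
20. n11.cnt = true  [a.lim > -7]
21. n0.sig = false  [S₁.sig == true]
22. n0.cnt = true  [true]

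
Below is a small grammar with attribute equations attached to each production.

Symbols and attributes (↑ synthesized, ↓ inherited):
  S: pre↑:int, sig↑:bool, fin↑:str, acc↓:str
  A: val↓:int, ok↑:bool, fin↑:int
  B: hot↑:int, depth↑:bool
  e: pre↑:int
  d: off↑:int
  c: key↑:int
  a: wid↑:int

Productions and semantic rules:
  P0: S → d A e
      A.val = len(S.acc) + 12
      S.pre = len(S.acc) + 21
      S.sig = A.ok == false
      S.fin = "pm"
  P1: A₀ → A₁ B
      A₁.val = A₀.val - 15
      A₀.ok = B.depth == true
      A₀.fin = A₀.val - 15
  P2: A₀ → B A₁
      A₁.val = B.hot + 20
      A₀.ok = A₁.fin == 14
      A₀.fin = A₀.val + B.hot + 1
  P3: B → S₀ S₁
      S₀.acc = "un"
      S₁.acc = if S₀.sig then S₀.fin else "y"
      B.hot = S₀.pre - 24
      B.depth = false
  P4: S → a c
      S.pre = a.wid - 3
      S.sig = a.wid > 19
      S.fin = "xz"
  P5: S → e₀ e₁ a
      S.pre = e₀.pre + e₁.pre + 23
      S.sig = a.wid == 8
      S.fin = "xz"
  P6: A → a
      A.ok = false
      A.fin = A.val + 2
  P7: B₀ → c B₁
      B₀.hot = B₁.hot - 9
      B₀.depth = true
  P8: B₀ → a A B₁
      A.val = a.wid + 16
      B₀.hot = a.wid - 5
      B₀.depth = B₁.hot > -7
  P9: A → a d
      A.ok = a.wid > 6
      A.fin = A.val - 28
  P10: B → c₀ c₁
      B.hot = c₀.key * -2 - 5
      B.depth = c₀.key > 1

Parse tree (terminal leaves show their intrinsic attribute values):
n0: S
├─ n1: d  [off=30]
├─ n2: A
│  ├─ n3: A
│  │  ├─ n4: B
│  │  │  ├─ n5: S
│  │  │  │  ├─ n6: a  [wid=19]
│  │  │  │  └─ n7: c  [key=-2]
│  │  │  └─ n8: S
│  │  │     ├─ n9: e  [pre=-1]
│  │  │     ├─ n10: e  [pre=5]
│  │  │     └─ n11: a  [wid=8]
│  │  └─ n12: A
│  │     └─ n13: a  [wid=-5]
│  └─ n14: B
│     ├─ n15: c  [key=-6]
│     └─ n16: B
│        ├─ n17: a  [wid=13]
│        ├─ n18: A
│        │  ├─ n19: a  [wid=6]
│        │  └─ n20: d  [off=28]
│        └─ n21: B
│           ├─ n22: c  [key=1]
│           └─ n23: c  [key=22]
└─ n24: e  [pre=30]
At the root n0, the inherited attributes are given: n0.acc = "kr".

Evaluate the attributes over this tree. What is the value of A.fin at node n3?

1. n0.acc = "kr"  [given at root]
2. n1.off = 30  [terminal]
3. n2.val = 14  [len(S.acc) + 12]
4. n3.val = -1  [A₀.val - 15]
5. n5.acc = "un"  ["un"]
6. n6.wid = 19  [terminal]
7. n7.key = -2  [terminal]
8. n5.pre = 16  [a.wid - 3]
9. n5.sig = false  [a.wid > 19]
10. n5.fin = "xz"  ["xz"]
11. n8.acc = "y"  [if S₀.sig then S₀.fin else "y"]
12. n9.pre = -1  [terminal]
13. n10.pre = 5  [terminal]
14. n11.wid = 8  [terminal]
15. n8.pre = 27  [e₀.pre + e₁.pre + 23]
16. n8.sig = true  [a.wid == 8]
17. n8.fin = "xz"  ["xz"]
18. n4.hot = -8  [S₀.pre - 24]
19. n4.depth = false  [false]
20. n12.val = 12  [B.hot + 20]
21. n13.wid = -5  [terminal]
22. n12.ok = false  [false]
23. n12.fin = 14  [A.val + 2]
24. n3.ok = true  [A₁.fin == 14]
25. n3.fin = -8  [A₀.val + B.hot + 1]
26. n15.key = -6  [terminal]
27. n17.wid = 13  [terminal]
28. n18.val = 29  [a.wid + 16]
29. n19.wid = 6  [terminal]
30. n20.off = 28  [terminal]
31. n18.ok = false  [a.wid > 6]
32. n18.fin = 1  [A.val - 28]
33. n22.key = 1  [terminal]
34. n23.key = 22  [terminal]
35. n21.hot = -7  [c₀.key * -2 - 5]
36. n21.depth = false  [c₀.key > 1]
37. n16.hot = 8  [a.wid - 5]
38. n16.depth = false  [B₁.hot > -7]
39. n14.hot = -1  [B₁.hot - 9]
40. n14.depth = true  [true]
41. n2.ok = true  [B.depth == true]
42. n2.fin = -1  [A₀.val - 15]
43. n24.pre = 30  [terminal]
44. n0.pre = 23  [len(S.acc) + 21]
45. n0.sig = false  [A.ok == false]
46. n0.fin = "pm"  ["pm"]

-8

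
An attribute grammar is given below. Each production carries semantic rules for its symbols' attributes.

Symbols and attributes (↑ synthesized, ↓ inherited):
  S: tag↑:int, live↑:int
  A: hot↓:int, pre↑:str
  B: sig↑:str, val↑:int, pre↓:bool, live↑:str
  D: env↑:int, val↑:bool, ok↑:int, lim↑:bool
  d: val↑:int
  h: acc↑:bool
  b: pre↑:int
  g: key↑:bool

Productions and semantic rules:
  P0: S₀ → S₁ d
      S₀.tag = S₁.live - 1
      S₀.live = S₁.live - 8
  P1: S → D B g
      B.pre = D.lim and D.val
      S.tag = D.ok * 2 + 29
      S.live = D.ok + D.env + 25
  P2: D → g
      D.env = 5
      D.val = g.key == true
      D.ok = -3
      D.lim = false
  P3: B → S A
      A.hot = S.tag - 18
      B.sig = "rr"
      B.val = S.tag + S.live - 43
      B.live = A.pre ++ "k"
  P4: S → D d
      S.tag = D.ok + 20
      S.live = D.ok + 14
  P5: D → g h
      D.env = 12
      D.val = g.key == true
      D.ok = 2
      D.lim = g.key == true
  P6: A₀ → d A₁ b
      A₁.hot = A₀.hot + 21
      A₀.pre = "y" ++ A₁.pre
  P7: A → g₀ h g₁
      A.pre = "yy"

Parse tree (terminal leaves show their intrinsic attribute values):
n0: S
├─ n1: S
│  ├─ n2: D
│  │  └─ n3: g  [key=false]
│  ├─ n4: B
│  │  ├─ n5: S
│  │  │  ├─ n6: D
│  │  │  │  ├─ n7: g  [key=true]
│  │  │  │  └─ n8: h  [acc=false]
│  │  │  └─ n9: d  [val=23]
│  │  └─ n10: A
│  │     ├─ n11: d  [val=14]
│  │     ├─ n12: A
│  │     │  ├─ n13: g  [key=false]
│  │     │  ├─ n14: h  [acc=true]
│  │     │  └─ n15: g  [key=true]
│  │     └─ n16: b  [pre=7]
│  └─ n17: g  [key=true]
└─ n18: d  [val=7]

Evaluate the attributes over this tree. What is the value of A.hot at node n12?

1. n3.key = false  [terminal]
2. n2.env = 5  [5]
3. n2.val = false  [g.key == true]
4. n2.ok = -3  [-3]
5. n2.lim = false  [false]
6. n4.pre = false  [D.lim and D.val]
7. n7.key = true  [terminal]
8. n8.acc = false  [terminal]
9. n6.env = 12  [12]
10. n6.val = true  [g.key == true]
11. n6.ok = 2  [2]
12. n6.lim = true  [g.key == true]
13. n9.val = 23  [terminal]
14. n5.tag = 22  [D.ok + 20]
15. n5.live = 16  [D.ok + 14]
16. n10.hot = 4  [S.tag - 18]
17. n11.val = 14  [terminal]
18. n12.hot = 25  [A₀.hot + 21]
19. n13.key = false  [terminal]
20. n14.acc = true  [terminal]
21. n15.key = true  [terminal]
22. n12.pre = "yy"  ["yy"]
23. n16.pre = 7  [terminal]
24. n10.pre = "yyy"  ["y" ++ A₁.pre]
25. n4.sig = "rr"  ["rr"]
26. n4.val = -5  [S.tag + S.live - 43]
27. n4.live = "yyyk"  [A.pre ++ "k"]
28. n17.key = true  [terminal]
29. n1.tag = 23  [D.ok * 2 + 29]
30. n1.live = 27  [D.ok + D.env + 25]
31. n18.val = 7  [terminal]
32. n0.tag = 26  [S₁.live - 1]
33. n0.live = 19  [S₁.live - 8]

25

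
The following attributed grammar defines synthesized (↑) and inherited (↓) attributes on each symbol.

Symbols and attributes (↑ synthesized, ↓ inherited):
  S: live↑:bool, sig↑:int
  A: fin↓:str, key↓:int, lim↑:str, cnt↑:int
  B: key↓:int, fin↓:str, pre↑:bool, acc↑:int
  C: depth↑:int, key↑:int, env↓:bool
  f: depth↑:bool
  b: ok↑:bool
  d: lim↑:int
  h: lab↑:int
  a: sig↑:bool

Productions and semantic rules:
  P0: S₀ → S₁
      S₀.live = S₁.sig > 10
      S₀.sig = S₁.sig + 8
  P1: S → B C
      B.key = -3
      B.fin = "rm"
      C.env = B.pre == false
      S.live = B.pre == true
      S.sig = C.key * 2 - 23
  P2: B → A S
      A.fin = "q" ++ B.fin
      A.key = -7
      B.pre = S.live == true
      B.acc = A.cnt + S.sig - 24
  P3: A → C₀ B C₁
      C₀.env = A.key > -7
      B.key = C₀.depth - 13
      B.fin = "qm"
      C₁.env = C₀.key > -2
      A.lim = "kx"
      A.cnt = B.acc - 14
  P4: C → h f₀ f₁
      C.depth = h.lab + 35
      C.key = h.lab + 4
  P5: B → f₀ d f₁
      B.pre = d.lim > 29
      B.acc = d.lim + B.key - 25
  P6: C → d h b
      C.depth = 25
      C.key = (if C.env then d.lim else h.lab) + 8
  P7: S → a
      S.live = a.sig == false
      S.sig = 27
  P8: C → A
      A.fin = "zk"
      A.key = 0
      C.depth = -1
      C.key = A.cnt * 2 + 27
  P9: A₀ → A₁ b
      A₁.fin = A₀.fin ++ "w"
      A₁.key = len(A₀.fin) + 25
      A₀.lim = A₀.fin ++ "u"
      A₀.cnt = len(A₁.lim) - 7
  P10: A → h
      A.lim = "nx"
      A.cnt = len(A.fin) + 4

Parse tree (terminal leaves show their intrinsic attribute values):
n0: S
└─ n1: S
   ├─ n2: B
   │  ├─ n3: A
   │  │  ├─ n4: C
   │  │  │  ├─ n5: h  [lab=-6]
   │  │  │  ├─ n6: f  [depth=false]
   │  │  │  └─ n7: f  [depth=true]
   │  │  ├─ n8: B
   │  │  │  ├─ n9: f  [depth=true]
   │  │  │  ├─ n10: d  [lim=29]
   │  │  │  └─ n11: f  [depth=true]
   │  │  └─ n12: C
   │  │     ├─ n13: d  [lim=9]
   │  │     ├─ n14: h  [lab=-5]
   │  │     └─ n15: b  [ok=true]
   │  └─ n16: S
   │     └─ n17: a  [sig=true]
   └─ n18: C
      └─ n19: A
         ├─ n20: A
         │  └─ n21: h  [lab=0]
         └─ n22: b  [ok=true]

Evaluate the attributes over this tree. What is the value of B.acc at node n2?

9

1. n2.key = -3  [-3]
2. n2.fin = "rm"  ["rm"]
3. n3.fin = "qrm"  ["q" ++ B.fin]
4. n3.key = -7  [-7]
5. n4.env = false  [A.key > -7]
6. n5.lab = -6  [terminal]
7. n6.depth = false  [terminal]
8. n7.depth = true  [terminal]
9. n4.depth = 29  [h.lab + 35]
10. n4.key = -2  [h.lab + 4]
11. n8.key = 16  [C₀.depth - 13]
12. n8.fin = "qm"  ["qm"]
13. n9.depth = true  [terminal]
14. n10.lim = 29  [terminal]
15. n11.depth = true  [terminal]
16. n8.pre = false  [d.lim > 29]
17. n8.acc = 20  [d.lim + B.key - 25]
18. n12.env = false  [C₀.key > -2]
19. n13.lim = 9  [terminal]
20. n14.lab = -5  [terminal]
21. n15.ok = true  [terminal]
22. n12.depth = 25  [25]
23. n12.key = 3  [(if C.env then d.lim else h.lab) + 8]
24. n3.lim = "kx"  ["kx"]
25. n3.cnt = 6  [B.acc - 14]
26. n17.sig = true  [terminal]
27. n16.live = false  [a.sig == false]
28. n16.sig = 27  [27]
29. n2.pre = false  [S.live == true]
30. n2.acc = 9  [A.cnt + S.sig - 24]
31. n18.env = true  [B.pre == false]
32. n19.fin = "zk"  ["zk"]
33. n19.key = 0  [0]
34. n20.fin = "zkw"  [A₀.fin ++ "w"]
35. n20.key = 27  [len(A₀.fin) + 25]
36. n21.lab = 0  [terminal]
37. n20.lim = "nx"  ["nx"]
38. n20.cnt = 7  [len(A.fin) + 4]
39. n22.ok = true  [terminal]
40. n19.lim = "zku"  [A₀.fin ++ "u"]
41. n19.cnt = -5  [len(A₁.lim) - 7]
42. n18.depth = -1  [-1]
43. n18.key = 17  [A.cnt * 2 + 27]
44. n1.live = false  [B.pre == true]
45. n1.sig = 11  [C.key * 2 - 23]
46. n0.live = true  [S₁.sig > 10]
47. n0.sig = 19  [S₁.sig + 8]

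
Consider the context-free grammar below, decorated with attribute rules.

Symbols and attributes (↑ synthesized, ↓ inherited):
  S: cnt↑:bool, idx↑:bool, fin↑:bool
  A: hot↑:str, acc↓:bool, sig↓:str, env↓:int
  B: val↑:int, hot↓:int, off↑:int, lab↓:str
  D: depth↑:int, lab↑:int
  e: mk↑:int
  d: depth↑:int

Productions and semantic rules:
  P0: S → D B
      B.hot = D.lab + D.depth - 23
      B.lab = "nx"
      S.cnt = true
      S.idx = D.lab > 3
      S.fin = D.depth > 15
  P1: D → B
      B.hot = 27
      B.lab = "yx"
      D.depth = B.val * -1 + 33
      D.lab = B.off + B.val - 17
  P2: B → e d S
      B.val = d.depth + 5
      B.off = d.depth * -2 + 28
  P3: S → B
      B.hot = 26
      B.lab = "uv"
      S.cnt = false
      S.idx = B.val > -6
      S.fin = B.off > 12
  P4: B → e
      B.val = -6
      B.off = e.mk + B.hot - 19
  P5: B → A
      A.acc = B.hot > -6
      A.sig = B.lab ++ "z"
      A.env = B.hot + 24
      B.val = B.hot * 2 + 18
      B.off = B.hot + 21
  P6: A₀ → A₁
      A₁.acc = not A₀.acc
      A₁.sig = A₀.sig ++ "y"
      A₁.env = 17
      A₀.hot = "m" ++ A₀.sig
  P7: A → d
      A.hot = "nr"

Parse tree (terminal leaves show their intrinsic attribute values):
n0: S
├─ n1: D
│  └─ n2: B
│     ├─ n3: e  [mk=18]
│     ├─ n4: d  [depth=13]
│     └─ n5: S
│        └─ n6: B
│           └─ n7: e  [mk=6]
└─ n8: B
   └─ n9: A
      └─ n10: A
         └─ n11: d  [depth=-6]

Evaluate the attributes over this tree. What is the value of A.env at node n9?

19

1. n2.hot = 27  [27]
2. n2.lab = "yx"  ["yx"]
3. n3.mk = 18  [terminal]
4. n4.depth = 13  [terminal]
5. n6.hot = 26  [26]
6. n6.lab = "uv"  ["uv"]
7. n7.mk = 6  [terminal]
8. n6.val = -6  [-6]
9. n6.off = 13  [e.mk + B.hot - 19]
10. n5.cnt = false  [false]
11. n5.idx = false  [B.val > -6]
12. n5.fin = true  [B.off > 12]
13. n2.val = 18  [d.depth + 5]
14. n2.off = 2  [d.depth * -2 + 28]
15. n1.depth = 15  [B.val * -1 + 33]
16. n1.lab = 3  [B.off + B.val - 17]
17. n8.hot = -5  [D.lab + D.depth - 23]
18. n8.lab = "nx"  ["nx"]
19. n9.acc = true  [B.hot > -6]
20. n9.sig = "nxz"  [B.lab ++ "z"]
21. n9.env = 19  [B.hot + 24]
22. n10.acc = false  [not A₀.acc]
23. n10.sig = "nxzy"  [A₀.sig ++ "y"]
24. n10.env = 17  [17]
25. n11.depth = -6  [terminal]
26. n10.hot = "nr"  ["nr"]
27. n9.hot = "mnxz"  ["m" ++ A₀.sig]
28. n8.val = 8  [B.hot * 2 + 18]
29. n8.off = 16  [B.hot + 21]
30. n0.cnt = true  [true]
31. n0.idx = false  [D.lab > 3]
32. n0.fin = false  [D.depth > 15]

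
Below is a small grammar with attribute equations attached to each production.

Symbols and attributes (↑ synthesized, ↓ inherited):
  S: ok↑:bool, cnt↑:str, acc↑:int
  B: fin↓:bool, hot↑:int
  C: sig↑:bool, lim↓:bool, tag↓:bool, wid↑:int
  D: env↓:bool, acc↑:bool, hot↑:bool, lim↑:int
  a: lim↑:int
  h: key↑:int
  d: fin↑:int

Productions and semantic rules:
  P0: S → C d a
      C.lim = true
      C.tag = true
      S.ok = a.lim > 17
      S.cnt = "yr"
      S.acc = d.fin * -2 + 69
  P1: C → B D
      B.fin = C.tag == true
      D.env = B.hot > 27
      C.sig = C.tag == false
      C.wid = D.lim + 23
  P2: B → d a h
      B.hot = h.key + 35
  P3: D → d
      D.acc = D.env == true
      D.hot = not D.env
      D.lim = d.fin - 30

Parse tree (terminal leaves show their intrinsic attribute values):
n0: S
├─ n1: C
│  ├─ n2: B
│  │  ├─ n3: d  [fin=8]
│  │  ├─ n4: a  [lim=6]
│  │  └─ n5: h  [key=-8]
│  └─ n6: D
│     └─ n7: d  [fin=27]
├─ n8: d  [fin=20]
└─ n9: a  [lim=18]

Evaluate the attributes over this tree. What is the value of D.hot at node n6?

1. n1.lim = true  [true]
2. n1.tag = true  [true]
3. n2.fin = true  [C.tag == true]
4. n3.fin = 8  [terminal]
5. n4.lim = 6  [terminal]
6. n5.key = -8  [terminal]
7. n2.hot = 27  [h.key + 35]
8. n6.env = false  [B.hot > 27]
9. n7.fin = 27  [terminal]
10. n6.acc = false  [D.env == true]
11. n6.hot = true  [not D.env]
12. n6.lim = -3  [d.fin - 30]
13. n1.sig = false  [C.tag == false]
14. n1.wid = 20  [D.lim + 23]
15. n8.fin = 20  [terminal]
16. n9.lim = 18  [terminal]
17. n0.ok = true  [a.lim > 17]
18. n0.cnt = "yr"  ["yr"]
19. n0.acc = 29  [d.fin * -2 + 69]

true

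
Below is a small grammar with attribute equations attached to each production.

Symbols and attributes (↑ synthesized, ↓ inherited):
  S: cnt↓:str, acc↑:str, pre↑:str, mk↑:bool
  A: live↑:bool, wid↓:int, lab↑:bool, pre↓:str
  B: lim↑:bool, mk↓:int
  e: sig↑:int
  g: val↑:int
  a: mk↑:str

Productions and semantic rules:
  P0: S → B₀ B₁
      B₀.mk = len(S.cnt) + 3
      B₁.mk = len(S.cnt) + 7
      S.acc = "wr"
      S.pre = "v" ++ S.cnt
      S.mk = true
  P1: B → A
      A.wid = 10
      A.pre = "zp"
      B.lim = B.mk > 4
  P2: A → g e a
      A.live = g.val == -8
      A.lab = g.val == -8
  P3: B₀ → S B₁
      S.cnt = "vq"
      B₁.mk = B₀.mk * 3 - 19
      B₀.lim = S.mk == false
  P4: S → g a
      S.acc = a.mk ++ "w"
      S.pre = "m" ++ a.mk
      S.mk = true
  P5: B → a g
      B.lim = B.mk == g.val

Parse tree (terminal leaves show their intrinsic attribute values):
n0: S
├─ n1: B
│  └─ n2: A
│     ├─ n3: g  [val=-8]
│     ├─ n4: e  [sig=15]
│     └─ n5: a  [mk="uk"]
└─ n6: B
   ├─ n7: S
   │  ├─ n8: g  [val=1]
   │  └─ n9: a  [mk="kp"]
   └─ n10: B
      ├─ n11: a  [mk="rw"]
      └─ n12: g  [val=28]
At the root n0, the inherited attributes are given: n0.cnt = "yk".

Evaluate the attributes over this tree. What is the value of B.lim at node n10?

false

1. n0.cnt = "yk"  [given at root]
2. n1.mk = 5  [len(S.cnt) + 3]
3. n2.wid = 10  [10]
4. n2.pre = "zp"  ["zp"]
5. n3.val = -8  [terminal]
6. n4.sig = 15  [terminal]
7. n5.mk = "uk"  [terminal]
8. n2.live = true  [g.val == -8]
9. n2.lab = true  [g.val == -8]
10. n1.lim = true  [B.mk > 4]
11. n6.mk = 9  [len(S.cnt) + 7]
12. n7.cnt = "vq"  ["vq"]
13. n8.val = 1  [terminal]
14. n9.mk = "kp"  [terminal]
15. n7.acc = "kpw"  [a.mk ++ "w"]
16. n7.pre = "mkp"  ["m" ++ a.mk]
17. n7.mk = true  [true]
18. n10.mk = 8  [B₀.mk * 3 - 19]
19. n11.mk = "rw"  [terminal]
20. n12.val = 28  [terminal]
21. n10.lim = false  [B.mk == g.val]
22. n6.lim = false  [S.mk == false]
23. n0.acc = "wr"  ["wr"]
24. n0.pre = "vyk"  ["v" ++ S.cnt]
25. n0.mk = true  [true]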